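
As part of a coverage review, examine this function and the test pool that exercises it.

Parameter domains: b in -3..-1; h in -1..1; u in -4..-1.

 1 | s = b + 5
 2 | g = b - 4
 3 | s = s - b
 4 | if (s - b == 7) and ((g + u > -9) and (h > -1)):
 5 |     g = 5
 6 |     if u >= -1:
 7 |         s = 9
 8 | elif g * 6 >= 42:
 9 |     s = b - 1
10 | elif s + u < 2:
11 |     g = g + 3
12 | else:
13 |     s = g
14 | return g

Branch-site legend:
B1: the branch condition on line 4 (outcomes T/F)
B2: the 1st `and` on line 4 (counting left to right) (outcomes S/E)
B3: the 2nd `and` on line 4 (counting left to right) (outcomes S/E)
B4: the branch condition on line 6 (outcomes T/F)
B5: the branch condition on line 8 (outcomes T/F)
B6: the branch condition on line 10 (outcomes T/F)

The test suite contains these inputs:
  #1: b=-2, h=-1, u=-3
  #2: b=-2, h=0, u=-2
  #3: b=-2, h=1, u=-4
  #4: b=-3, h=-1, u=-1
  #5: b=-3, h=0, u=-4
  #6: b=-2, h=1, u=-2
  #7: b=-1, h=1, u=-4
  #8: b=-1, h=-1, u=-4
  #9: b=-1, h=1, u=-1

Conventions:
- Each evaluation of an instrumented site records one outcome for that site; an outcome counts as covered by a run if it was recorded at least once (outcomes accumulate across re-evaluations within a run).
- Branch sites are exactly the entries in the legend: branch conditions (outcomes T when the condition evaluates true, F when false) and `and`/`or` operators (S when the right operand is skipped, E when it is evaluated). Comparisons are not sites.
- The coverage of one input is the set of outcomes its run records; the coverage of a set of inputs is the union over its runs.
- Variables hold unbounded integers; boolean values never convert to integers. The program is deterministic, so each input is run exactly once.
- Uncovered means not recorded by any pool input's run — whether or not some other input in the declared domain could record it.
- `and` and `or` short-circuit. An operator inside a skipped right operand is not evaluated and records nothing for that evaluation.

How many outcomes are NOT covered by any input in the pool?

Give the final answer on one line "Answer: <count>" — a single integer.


input #1 (b=-2, h=-1, u=-3): events B2->E, B3->S, B1->F, B5->F, B6->F; covers B1=F, B2=E, B3=S, B5=F, B6=F
input #2 (b=-2, h=0, u=-2): events B2->E, B3->E, B1->T, B4->F; covers B1=T, B2=E, B3=E, B4=F
input #3 (b=-2, h=1, u=-4): events B2->E, B3->S, B1->F, B5->F, B6->T; covers B1=F, B2=E, B3=S, B5=F, B6=T
input #4 (b=-3, h=-1, u=-1): events B2->S, B1->F, B5->F, B6->F; covers B1=F, B2=S, B5=F, B6=F
input #5 (b=-3, h=0, u=-4): events B2->S, B1->F, B5->F, B6->T; covers B1=F, B2=S, B5=F, B6=T
input #6 (b=-2, h=1, u=-2): events B2->E, B3->E, B1->T, B4->F; covers B1=T, B2=E, B3=E, B4=F
input #7 (b=-1, h=1, u=-4): events B2->S, B1->F, B5->F, B6->T; covers B1=F, B2=S, B5=F, B6=T
input #8 (b=-1, h=-1, u=-4): events B2->S, B1->F, B5->F, B6->T; covers B1=F, B2=S, B5=F, B6=T
input #9 (b=-1, h=1, u=-1): events B2->S, B1->F, B5->F, B6->F; covers B1=F, B2=S, B5=F, B6=F
union over the pool: B1=T, B1=F, B2=S, B2=E, B3=S, B3=E, B4=F, B5=F, B6=T, B6=F
uncovered (2 of 12): B4=T, B5=T
Answer: 2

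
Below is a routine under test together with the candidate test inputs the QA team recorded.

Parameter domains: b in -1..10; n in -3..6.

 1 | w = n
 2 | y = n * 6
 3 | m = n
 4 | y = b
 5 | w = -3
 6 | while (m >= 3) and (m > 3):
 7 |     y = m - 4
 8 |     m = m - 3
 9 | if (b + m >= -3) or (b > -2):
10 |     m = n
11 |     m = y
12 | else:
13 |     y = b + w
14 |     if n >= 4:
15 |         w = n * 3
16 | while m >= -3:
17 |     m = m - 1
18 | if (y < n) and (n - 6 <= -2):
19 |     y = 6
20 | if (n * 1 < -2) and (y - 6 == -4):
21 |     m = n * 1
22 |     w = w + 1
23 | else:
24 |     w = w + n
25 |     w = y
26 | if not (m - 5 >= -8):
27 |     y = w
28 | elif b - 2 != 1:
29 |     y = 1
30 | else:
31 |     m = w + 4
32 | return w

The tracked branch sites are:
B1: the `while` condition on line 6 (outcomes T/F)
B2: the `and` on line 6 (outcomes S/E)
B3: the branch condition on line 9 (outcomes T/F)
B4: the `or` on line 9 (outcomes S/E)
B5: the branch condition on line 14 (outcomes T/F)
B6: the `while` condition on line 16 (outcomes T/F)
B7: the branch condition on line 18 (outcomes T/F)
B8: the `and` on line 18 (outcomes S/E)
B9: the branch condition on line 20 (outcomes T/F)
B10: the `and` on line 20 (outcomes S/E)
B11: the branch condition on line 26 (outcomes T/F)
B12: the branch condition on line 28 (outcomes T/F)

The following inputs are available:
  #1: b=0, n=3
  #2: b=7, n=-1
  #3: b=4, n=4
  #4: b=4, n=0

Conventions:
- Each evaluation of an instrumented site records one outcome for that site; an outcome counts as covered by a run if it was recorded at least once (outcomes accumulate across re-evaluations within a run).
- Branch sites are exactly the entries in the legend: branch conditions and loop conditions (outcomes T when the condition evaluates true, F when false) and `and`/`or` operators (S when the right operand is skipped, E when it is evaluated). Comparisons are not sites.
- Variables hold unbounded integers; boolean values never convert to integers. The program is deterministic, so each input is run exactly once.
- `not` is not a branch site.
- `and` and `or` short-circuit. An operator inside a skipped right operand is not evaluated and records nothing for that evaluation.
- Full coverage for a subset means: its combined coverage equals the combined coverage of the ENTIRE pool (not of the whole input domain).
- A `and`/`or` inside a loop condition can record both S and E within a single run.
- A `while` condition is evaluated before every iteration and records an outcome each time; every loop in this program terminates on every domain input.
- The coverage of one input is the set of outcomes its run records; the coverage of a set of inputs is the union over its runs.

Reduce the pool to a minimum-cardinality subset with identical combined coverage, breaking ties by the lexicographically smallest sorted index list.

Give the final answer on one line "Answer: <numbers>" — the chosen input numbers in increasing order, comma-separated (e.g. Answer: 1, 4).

run #1 (b=0, n=3) runs B2->E, B1->F, B4->S, B3->T, B6->T, B6->T, B6->T, B6->T, B6->F, B8->E, B7->T, B10->S, B9->F, B11->T; records B1=F, B2=E, B3=T, B4=S, B6=T, B6=F, B7=T, B8=E, B9=F, B10=S, B11=T
run #2 (b=7, n=-1) runs B2->S, B1->F, B4->S, B3->T, B6->T, B6->T, B6->T, B6->T, B6->T, B6->T, B6->T, B6->T, B6->T, B6->T, ...; records B1=F, B2=S, B3=T, B4=S, B6=T, B6=F, B7=F, B8=S, B9=F, B10=S, B11=T
run #3 (b=4, n=4) runs B2->E, B1->T, B2->S, B1->F, B4->S, B3->T, B6->T, B6->T, B6->T, B6->T, B6->F, B8->E, B7->T, B10->S, ...; records B1=T, B1=F, B2=S, B2=E, B3=T, B4=S, B6=T, B6=F, B7=T, B8=E, B9=F, B10=S, B11=T
run #4 (b=4, n=0) runs B2->S, B1->F, B4->S, B3->T, B6->T, B6->T, B6->T, B6->T, B6->T, B6->T, B6->T, B6->T, B6->F, B8->S, ...; records B1=F, B2=S, B3=T, B4=S, B6=T, B6=F, B7=F, B8=S, B9=F, B10=S, B11=T
union over all inputs: B1=T, B1=F, B2=S, B2=E, B3=T, B4=S, B6=T, B6=F, B7=T, B7=F, B8=S, B8=E, B9=F, B10=S, B11=T (15 outcomes)
checked all size-1 subsets: none covers 15 outcomes (max 13/15)
size 2: inputs {2, 3} cover all 15 outcomes, and no lexicographically smaller subset of this size does

Answer: 2, 3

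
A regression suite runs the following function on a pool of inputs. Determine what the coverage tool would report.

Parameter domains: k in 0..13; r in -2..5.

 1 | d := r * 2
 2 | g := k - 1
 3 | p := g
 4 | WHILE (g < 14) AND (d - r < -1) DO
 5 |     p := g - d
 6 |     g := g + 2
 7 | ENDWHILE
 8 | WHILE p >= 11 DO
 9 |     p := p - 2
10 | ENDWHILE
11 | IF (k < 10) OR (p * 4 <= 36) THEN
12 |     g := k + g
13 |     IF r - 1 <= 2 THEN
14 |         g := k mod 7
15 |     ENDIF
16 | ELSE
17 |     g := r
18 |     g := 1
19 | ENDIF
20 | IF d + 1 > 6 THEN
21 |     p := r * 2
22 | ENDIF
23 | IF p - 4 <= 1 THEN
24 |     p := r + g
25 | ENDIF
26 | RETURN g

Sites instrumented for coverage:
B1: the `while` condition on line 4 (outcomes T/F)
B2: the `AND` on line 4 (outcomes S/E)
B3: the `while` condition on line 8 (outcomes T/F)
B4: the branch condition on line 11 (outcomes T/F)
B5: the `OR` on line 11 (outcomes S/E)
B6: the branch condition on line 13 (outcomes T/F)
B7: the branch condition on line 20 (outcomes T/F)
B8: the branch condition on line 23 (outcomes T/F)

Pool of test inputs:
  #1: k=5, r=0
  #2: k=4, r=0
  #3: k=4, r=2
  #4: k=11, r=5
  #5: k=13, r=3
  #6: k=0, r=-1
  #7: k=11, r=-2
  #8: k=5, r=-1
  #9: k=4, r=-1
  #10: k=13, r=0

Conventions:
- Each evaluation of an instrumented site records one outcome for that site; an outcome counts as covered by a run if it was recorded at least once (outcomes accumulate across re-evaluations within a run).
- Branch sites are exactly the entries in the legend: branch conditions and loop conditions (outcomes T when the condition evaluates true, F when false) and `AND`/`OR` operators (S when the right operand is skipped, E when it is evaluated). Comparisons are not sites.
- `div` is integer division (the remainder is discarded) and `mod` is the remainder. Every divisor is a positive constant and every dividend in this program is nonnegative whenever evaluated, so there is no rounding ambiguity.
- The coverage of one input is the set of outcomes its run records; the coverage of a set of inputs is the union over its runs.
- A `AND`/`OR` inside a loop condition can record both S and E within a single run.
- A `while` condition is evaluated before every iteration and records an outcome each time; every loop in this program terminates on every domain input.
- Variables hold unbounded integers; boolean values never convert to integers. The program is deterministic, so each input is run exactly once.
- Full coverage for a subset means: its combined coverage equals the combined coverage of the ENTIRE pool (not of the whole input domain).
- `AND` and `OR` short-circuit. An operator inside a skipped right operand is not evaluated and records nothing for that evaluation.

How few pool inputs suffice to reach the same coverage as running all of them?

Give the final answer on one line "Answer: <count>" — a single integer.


run #1 (k=5, r=0) runs B2->E, B1->F, B3->F, B5->S, B4->T, B6->T, B7->F, B8->T; records B1=F, B2=E, B3=F, B4=T, B5=S, B6=T, B7=F, B8=T
run #2 (k=4, r=0) runs B2->E, B1->F, B3->F, B5->S, B4->T, B6->T, B7->F, B8->T; records B1=F, B2=E, B3=F, B4=T, B5=S, B6=T, B7=F, B8=T
run #3 (k=4, r=2) runs B2->E, B1->F, B3->F, B5->S, B4->T, B6->T, B7->F, B8->T; records B1=F, B2=E, B3=F, B4=T, B5=S, B6=T, B7=F, B8=T
run #4 (k=11, r=5) runs B2->E, B1->F, B3->F, B5->E, B4->F, B7->T, B8->F; records B1=F, B2=E, B3=F, B4=F, B5=E, B7=T, B8=F
run #5 (k=13, r=3) runs B2->E, B1->F, B3->T, B3->F, B5->E, B4->F, B7->T, B8->F; records B1=F, B2=E, B3=T, B3=F, B4=F, B5=E, B7=T, B8=F
run #6 (k=0, r=-1) runs B2->E, B1->F, B3->F, B5->S, B4->T, B6->T, B7->F, B8->T; records B1=F, B2=E, B3=F, B4=T, B5=S, B6=T, B7=F, B8=T
run #7 (k=11, r=-2) runs B2->E, B1->T, B2->E, B1->T, B2->S, B1->F, B3->T, B3->T, B3->T, B3->F, B5->E, B4->F, B7->F, B8->F; records B1=T, B1=F, B2=S, B2=E, B3=T, B3=F, B4=F, B5=E, B7=F, B8=F
run #8 (k=5, r=-1) runs B2->E, B1->F, B3->F, B5->S, B4->T, B6->T, B7->F, B8->T; records B1=F, B2=E, B3=F, B4=T, B5=S, B6=T, B7=F, B8=T
run #9 (k=4, r=-1) runs B2->E, B1->F, B3->F, B5->S, B4->T, B6->T, B7->F, B8->T; records B1=F, B2=E, B3=F, B4=T, B5=S, B6=T, B7=F, B8=T
run #10 (k=13, r=0) runs B2->E, B1->F, B3->T, B3->F, B5->E, B4->F, B7->F, B8->F; records B1=F, B2=E, B3=T, B3=F, B4=F, B5=E, B7=F, B8=F
pool-wide coverage (15 outcomes): B1=T, B1=F, B2=S, B2=E, B3=T, B3=F, B4=T, B4=F, B5=S, B5=E, B6=T, B7=T, B7=F, B8=T, B8=F
every size-1 subset falls short of the 15 outcomes (best: 10/15)
every size-2 subset falls short of the 15 outcomes (best: 14/15)
the canonical winner is {1, 4, 7}: size 3, full 15-outcome coverage, earliest index list among size-3 covers
Answer: 3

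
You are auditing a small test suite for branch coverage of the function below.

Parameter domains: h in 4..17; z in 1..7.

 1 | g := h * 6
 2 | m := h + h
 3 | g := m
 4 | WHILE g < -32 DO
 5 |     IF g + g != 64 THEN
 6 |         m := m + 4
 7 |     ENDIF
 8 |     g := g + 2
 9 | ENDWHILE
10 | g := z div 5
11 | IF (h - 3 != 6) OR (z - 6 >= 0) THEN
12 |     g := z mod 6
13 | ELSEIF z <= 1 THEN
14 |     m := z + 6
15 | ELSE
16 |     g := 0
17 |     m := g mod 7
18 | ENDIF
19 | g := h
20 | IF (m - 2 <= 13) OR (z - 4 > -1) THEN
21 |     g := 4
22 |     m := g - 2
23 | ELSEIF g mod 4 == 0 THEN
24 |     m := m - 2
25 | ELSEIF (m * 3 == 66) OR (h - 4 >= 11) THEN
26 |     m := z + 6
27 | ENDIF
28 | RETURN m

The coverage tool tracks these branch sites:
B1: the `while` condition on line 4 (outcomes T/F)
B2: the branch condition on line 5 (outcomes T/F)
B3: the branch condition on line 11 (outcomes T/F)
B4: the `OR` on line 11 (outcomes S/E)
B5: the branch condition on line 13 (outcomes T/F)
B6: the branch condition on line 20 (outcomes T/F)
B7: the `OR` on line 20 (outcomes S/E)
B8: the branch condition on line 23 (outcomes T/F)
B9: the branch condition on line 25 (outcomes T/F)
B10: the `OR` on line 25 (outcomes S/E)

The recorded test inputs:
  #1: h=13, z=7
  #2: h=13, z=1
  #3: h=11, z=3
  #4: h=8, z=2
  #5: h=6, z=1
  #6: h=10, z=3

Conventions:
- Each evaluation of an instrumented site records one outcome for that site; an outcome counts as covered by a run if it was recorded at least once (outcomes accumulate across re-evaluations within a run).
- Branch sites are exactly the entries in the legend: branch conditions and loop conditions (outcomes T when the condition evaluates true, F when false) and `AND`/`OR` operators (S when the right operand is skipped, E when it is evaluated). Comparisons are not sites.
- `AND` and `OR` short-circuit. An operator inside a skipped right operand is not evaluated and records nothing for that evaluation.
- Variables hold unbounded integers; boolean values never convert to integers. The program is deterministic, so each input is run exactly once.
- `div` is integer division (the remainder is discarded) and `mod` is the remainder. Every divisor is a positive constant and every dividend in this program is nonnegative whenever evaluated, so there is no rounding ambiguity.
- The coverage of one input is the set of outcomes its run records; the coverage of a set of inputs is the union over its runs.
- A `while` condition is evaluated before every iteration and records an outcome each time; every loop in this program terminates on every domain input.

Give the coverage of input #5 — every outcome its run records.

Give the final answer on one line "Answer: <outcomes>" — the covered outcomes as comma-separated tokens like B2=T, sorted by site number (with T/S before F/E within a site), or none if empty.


Running input #5 (h=6, z=1), event by event:
  B1->F, B4->S, B3->T, B7->S, B6->T
deduplicating events, the covered set is: B1=F, B3=T, B4=S, B6=T, B7=S
Answer: B1=F, B3=T, B4=S, B6=T, B7=S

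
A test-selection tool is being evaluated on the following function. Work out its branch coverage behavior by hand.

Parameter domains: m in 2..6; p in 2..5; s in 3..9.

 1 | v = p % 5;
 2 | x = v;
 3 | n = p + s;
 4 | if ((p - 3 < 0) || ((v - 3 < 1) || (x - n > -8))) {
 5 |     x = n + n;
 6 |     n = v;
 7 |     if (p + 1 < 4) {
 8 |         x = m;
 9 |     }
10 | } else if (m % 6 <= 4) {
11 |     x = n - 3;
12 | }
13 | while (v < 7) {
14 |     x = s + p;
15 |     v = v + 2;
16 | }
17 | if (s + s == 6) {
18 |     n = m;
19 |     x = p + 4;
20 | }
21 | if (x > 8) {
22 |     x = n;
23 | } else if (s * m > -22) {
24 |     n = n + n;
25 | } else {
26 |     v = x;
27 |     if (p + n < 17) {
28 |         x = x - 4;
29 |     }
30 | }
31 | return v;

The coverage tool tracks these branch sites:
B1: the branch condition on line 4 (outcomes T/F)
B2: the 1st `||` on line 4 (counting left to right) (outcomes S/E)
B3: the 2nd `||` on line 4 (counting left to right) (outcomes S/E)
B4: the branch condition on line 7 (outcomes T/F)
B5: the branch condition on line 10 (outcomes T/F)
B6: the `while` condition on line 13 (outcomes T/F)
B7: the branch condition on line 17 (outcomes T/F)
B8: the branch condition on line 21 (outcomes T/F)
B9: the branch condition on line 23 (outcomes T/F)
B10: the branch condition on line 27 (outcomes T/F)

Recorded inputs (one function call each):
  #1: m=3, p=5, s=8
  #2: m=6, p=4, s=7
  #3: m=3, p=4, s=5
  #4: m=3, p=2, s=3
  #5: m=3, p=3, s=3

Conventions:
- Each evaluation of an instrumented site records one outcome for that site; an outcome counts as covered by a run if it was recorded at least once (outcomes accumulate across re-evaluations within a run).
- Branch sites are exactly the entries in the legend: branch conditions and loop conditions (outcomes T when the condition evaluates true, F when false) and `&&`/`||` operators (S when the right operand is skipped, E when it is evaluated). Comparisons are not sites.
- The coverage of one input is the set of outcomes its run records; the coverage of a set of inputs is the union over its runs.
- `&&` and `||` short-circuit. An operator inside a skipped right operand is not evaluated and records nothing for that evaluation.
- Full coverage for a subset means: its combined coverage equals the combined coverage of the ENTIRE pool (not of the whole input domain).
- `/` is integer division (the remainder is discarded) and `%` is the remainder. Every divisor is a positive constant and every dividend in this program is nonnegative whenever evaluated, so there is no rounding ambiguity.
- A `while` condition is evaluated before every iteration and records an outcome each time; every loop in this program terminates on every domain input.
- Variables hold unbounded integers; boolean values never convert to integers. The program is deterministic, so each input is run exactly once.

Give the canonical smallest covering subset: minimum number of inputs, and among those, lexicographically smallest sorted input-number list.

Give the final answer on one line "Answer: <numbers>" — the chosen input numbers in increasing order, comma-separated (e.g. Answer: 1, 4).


input #1, m=3, p=5, s=8: events B2->E, B3->S, B1->T, B4->F, B6->T, B6->T, B6->T, B6->T, B6->F, B7->F, B8->T; outcomes B1=T, B2=E, B3=S, B4=F, B6=T, B6=F, B7=F, B8=T
input #2, m=6, p=4, s=7: events B2->E, B3->E, B1->T, B4->F, B6->T, B6->T, B6->F, B7->F, B8->T; outcomes B1=T, B2=E, B3=E, B4=F, B6=T, B6=F, B7=F, B8=T
input #3, m=3, p=4, s=5: events B2->E, B3->E, B1->T, B4->F, B6->T, B6->T, B6->F, B7->F, B8->T; outcomes B1=T, B2=E, B3=E, B4=F, B6=T, B6=F, B7=F, B8=T
input #4, m=3, p=2, s=3: events B2->S, B1->T, B4->T, B6->T, B6->T, B6->T, B6->F, B7->T, B8->F, B9->T; outcomes B1=T, B2=S, B4=T, B6=T, B6=F, B7=T, B8=F, B9=T
input #5, m=3, p=3, s=3: events B2->E, B3->S, B1->T, B4->F, B6->T, B6->T, B6->F, B7->T, B8->F, B9->T; outcomes B1=T, B2=E, B3=S, B4=F, B6=T, B6=F, B7=T, B8=F, B9=T
together the pool reaches 14 outcomes: B1=T, B2=S, B2=E, B3=S, B3=E, B4=T, B4=F, B6=T, B6=F, B7=T, B7=F, B8=T, B8=F, B9=T
size 1 is not enough: best union over all size-1 subsets is 9/14
size 2 is not enough: best union over all size-2 subsets is 13/14
size 3: inputs {1, 2, 4} cover all 14 outcomes, and no lexicographically smaller subset of this size does
Answer: 1, 2, 4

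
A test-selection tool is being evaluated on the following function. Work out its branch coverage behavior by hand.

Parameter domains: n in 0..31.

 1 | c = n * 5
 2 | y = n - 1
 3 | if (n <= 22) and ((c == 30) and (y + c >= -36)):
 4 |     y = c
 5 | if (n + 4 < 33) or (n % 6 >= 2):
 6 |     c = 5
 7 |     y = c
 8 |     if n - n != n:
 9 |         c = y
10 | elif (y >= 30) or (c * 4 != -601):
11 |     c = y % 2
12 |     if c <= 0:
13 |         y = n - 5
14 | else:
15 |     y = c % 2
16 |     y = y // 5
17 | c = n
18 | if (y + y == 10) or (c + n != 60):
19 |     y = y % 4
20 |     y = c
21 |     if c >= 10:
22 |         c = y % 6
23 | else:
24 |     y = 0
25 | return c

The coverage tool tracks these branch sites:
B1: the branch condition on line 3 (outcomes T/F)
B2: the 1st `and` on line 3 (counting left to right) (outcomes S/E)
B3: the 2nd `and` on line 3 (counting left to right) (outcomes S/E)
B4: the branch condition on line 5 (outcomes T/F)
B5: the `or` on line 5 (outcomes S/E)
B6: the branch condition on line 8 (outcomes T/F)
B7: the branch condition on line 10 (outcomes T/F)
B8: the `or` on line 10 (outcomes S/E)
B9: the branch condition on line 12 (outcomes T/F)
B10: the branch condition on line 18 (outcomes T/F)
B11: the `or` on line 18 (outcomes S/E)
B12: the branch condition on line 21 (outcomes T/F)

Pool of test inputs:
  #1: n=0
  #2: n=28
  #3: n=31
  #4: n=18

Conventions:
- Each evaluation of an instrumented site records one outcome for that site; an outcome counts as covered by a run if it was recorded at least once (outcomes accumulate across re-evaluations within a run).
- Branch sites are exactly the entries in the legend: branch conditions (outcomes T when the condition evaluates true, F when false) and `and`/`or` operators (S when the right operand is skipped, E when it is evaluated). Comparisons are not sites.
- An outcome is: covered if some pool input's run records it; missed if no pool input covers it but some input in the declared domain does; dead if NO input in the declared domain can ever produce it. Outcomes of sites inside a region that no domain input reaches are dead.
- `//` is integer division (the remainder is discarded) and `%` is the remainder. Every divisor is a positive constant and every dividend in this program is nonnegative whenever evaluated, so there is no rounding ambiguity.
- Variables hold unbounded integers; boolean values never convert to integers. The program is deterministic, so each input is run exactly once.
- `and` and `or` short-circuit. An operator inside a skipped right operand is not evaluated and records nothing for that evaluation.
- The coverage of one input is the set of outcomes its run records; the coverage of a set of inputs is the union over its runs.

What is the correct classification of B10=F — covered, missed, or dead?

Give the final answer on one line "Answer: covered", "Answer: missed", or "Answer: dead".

no pool input records B10=F
but domain input (n=30) does record it -> reachable, so missed

Answer: missed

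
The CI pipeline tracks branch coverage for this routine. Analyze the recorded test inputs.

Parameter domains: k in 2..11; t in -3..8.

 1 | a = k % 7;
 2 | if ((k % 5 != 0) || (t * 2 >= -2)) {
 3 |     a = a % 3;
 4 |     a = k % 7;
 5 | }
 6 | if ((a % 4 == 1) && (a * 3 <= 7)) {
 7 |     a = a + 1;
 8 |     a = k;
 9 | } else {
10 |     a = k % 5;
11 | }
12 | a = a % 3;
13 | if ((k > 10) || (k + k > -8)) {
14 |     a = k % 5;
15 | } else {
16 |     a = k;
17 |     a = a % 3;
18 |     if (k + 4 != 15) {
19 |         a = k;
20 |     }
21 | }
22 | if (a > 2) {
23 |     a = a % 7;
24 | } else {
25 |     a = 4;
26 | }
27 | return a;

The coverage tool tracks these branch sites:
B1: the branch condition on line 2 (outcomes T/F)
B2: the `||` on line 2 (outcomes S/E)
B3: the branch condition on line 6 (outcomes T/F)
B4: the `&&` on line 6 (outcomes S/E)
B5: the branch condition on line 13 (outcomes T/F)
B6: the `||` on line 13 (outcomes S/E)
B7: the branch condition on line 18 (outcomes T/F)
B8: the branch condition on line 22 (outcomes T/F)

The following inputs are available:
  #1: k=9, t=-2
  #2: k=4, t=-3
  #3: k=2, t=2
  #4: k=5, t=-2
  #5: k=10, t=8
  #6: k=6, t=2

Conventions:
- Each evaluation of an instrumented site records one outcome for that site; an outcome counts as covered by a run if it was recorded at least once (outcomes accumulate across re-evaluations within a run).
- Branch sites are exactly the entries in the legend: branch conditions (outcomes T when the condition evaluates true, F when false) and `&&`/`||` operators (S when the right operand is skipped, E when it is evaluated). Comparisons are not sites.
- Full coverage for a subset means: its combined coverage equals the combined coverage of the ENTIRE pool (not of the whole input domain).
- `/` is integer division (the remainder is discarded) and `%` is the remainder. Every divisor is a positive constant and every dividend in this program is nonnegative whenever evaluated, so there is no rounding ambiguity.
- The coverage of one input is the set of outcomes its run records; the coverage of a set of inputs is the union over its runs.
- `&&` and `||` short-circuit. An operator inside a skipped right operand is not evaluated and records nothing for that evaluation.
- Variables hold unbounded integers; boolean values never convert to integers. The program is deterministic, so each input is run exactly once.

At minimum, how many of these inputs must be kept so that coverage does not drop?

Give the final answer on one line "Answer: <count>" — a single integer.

#1 (k=9, t=-2) -> B2->S, B1->T, B4->S, B3->F, B6->E, B5->T, B8->T; covered: B1=T, B2=S, B3=F, B4=S, B5=T, B6=E, B8=T
#2 (k=4, t=-3) -> B2->S, B1->T, B4->S, B3->F, B6->E, B5->T, B8->T; covered: B1=T, B2=S, B3=F, B4=S, B5=T, B6=E, B8=T
#3 (k=2, t=2) -> B2->S, B1->T, B4->S, B3->F, B6->E, B5->T, B8->F; covered: B1=T, B2=S, B3=F, B4=S, B5=T, B6=E, B8=F
#4 (k=5, t=-2) -> B2->E, B1->F, B4->E, B3->F, B6->E, B5->T, B8->F; covered: B1=F, B2=E, B3=F, B4=E, B5=T, B6=E, B8=F
#5 (k=10, t=8) -> B2->E, B1->T, B4->S, B3->F, B6->E, B5->T, B8->F; covered: B1=T, B2=E, B3=F, B4=S, B5=T, B6=E, B8=F
#6 (k=6, t=2) -> B2->S, B1->T, B4->S, B3->F, B6->E, B5->T, B8->F; covered: B1=T, B2=S, B3=F, B4=S, B5=T, B6=E, B8=F
pool-wide coverage (11 outcomes): B1=T, B1=F, B2=S, B2=E, B3=F, B4=S, B4=E, B5=T, B6=E, B8=T, B8=F
every size-1 subset falls short of the 11 outcomes (best: 7/11)
inputs {1, 4} (size 2) cover everything; no size-2 subset with a lexicographically smaller index list covers all 11

Answer: 2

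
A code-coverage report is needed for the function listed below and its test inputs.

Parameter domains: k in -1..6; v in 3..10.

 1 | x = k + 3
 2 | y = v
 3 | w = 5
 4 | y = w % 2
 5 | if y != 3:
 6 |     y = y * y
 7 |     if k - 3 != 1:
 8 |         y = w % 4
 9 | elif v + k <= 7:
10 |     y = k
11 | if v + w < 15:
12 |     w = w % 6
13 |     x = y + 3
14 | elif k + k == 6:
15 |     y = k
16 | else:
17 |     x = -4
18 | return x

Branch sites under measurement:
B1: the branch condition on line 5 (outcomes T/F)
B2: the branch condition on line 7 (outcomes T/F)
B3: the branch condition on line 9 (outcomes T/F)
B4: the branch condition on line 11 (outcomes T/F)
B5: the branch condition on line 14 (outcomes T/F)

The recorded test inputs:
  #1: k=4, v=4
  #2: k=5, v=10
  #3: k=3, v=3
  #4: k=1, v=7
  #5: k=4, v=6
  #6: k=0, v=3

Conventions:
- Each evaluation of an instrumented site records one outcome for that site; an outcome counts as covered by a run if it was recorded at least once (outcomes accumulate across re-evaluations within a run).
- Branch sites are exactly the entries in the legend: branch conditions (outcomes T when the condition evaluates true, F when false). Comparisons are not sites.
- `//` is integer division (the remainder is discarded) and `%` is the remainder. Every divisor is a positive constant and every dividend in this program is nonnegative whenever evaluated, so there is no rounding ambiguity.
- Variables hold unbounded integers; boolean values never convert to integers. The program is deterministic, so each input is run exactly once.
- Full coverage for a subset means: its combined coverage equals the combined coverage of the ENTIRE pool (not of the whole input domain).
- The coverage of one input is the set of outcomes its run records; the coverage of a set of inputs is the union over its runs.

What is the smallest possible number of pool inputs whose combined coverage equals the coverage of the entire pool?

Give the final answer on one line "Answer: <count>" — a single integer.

test 1 (k=4, v=4) hits B1=T, B2=F, B4=T
test 2 (k=5, v=10) hits B1=T, B2=T, B4=F, B5=F
test 3 (k=3, v=3) hits B1=T, B2=T, B4=T
test 4 (k=1, v=7) hits B1=T, B2=T, B4=T
test 5 (k=4, v=6) hits B1=T, B2=F, B4=T
test 6 (k=0, v=3) hits B1=T, B2=T, B4=T
union over all inputs: B1=T, B2=T, B2=F, B4=T, B4=F, B5=F (6 outcomes)
no size-1 subset reaches all 6 outcomes (best union: 4/6)
the canonical winner is {1, 2}: size 2, full 6-outcome coverage, earliest index list among size-2 covers

Answer: 2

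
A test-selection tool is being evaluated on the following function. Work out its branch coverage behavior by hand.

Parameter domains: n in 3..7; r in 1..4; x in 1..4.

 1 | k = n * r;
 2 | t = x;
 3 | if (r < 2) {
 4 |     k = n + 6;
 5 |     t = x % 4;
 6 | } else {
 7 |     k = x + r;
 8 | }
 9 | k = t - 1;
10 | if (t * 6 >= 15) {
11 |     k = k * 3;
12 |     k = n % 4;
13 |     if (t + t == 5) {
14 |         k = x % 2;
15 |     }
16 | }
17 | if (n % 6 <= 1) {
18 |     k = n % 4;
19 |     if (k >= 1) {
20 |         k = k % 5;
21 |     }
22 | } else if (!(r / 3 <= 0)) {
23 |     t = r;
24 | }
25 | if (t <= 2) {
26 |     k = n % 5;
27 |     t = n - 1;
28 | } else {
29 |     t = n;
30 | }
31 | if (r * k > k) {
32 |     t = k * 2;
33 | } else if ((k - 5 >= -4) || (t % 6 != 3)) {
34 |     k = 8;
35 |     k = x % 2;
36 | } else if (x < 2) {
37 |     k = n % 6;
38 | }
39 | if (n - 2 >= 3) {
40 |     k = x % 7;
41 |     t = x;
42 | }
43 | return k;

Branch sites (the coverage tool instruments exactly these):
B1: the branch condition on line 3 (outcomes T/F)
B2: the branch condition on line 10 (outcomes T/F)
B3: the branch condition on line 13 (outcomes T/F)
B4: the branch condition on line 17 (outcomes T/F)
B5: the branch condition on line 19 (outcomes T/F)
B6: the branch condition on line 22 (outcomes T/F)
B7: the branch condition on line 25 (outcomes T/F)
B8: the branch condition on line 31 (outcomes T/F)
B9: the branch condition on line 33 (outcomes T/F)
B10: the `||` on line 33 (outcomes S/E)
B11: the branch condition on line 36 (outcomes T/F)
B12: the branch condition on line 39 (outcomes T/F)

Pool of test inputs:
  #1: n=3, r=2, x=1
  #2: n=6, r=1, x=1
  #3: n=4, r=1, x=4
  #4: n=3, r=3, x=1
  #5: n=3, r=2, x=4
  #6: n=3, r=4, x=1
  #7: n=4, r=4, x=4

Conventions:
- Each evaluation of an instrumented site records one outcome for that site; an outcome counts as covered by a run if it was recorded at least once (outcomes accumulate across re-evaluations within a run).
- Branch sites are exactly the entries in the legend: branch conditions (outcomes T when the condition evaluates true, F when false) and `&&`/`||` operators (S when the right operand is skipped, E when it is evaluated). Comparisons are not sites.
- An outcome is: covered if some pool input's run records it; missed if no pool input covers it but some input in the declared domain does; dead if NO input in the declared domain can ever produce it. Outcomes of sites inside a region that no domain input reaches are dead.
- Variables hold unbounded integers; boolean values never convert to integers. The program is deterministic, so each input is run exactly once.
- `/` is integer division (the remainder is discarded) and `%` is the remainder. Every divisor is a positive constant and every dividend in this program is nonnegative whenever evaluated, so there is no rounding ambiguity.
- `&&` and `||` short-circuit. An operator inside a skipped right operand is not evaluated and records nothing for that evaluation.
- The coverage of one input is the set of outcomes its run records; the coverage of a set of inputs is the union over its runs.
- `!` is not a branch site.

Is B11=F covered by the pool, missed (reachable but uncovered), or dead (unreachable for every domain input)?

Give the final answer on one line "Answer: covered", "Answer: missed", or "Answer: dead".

no pool input records B11=F
checking all 80 inputs in the declared domain: B11=F is never recorded -> dead

Answer: dead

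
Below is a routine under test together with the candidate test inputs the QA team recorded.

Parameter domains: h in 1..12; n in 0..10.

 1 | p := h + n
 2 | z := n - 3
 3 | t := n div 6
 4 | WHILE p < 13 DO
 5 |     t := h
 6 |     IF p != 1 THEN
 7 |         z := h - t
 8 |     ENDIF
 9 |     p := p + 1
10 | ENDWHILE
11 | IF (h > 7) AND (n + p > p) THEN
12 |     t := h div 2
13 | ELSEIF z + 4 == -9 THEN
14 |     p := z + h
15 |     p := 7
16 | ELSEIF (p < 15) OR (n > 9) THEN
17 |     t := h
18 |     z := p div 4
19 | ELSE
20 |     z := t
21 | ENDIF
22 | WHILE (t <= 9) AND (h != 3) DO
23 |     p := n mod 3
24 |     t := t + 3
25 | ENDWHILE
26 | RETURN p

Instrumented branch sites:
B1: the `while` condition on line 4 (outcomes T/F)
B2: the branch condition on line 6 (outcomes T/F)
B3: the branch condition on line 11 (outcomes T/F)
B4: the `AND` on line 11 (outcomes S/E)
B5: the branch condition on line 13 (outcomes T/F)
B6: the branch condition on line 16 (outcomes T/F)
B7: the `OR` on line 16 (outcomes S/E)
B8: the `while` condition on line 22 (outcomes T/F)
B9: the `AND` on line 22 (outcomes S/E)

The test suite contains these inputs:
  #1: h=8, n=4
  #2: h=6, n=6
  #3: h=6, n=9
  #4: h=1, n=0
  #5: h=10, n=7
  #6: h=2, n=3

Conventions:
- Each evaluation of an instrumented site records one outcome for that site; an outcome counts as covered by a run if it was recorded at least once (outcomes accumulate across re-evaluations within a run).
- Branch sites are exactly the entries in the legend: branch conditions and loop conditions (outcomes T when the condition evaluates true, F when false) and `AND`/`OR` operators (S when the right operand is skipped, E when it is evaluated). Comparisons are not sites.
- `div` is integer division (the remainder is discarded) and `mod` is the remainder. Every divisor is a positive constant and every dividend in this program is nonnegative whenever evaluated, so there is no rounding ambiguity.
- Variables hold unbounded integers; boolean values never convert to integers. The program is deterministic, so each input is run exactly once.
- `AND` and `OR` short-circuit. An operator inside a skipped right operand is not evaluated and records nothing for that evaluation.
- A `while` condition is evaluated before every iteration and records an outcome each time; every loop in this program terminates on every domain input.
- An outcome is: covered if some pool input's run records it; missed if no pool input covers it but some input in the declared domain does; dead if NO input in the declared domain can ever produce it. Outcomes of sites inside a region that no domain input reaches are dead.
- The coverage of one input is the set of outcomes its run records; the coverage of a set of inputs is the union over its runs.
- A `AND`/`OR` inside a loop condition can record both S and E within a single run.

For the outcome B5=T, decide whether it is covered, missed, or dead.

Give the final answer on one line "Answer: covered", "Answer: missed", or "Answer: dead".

no pool input records B5=T
checking all 132 inputs in the declared domain: B5=T is never recorded -> dead

Answer: dead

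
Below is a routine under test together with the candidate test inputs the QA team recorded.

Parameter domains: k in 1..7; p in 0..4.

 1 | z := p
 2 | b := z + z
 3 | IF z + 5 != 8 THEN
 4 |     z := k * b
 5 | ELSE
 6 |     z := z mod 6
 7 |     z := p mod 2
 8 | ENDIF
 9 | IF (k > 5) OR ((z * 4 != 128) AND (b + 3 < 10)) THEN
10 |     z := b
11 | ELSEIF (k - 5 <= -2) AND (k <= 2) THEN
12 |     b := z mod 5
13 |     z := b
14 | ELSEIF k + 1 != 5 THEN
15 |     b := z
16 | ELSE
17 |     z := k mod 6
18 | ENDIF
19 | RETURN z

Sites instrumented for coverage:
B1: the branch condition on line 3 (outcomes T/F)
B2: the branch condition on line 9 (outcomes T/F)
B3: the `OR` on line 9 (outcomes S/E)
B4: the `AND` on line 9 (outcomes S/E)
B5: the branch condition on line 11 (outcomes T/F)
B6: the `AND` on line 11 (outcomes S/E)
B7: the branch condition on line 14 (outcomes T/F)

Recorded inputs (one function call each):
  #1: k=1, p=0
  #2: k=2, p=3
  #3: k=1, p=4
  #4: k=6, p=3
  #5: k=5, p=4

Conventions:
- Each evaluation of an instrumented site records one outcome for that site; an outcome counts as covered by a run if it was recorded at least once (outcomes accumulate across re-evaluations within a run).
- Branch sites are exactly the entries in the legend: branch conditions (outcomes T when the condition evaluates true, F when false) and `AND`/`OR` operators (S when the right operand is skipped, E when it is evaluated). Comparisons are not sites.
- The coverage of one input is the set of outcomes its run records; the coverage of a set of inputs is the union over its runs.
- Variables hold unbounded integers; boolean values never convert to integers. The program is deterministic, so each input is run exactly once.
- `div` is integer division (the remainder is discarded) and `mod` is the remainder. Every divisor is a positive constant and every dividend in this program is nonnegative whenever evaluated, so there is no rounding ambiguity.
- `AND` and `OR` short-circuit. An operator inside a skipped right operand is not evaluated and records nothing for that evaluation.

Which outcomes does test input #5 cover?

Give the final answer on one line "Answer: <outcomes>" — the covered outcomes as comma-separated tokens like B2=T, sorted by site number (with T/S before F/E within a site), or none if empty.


Tracing the run of input #5 (k=5, p=4):
  B1->T, B3->E, B4->E, B2->F, B6->S, B5->F, B7->T
collecting distinct outcomes: B1=T, B2=F, B3=E, B4=E, B5=F, B6=S, B7=T
Answer: B1=T, B2=F, B3=E, B4=E, B5=F, B6=S, B7=T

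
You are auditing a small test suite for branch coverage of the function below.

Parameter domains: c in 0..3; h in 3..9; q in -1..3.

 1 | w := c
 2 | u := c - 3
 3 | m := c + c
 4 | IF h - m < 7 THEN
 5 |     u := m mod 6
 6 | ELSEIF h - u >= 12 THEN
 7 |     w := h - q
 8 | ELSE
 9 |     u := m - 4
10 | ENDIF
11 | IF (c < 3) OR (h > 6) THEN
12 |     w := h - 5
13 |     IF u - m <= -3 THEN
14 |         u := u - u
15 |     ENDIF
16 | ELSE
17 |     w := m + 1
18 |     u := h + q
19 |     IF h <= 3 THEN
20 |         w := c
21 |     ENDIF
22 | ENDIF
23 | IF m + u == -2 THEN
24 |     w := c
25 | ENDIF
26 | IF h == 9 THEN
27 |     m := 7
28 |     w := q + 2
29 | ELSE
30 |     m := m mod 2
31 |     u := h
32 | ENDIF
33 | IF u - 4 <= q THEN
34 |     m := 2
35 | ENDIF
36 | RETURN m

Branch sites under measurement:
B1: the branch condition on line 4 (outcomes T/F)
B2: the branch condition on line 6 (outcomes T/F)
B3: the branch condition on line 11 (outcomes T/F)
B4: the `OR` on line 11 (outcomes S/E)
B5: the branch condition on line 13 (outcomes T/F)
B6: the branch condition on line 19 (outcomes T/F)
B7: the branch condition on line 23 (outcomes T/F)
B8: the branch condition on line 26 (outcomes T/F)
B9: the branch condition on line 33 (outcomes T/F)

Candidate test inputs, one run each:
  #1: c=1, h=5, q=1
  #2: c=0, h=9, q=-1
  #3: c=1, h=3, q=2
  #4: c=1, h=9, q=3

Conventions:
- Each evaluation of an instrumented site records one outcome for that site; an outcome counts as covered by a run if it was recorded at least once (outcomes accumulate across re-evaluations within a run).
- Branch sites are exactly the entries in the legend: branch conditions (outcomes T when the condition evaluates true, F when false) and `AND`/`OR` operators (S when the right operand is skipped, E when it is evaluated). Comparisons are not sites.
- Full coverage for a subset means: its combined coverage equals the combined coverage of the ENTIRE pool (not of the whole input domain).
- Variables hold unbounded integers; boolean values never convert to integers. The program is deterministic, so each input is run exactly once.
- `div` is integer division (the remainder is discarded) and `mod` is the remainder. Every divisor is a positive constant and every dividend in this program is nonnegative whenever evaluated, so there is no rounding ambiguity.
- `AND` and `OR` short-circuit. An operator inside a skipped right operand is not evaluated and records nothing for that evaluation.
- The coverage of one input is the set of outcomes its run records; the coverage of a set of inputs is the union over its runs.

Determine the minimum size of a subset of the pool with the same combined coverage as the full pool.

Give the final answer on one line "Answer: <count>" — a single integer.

test 1 (c=1, h=5, q=1) hits B1=T, B3=T, B4=S, B5=F, B7=F, B8=F, B9=T
test 2 (c=0, h=9, q=-1) hits B1=F, B2=T, B3=T, B4=S, B5=T, B7=F, B8=T, B9=T
test 3 (c=1, h=3, q=2) hits B1=T, B3=T, B4=S, B5=F, B7=F, B8=F, B9=T
test 4 (c=1, h=9, q=3) hits B1=F, B2=F, B3=T, B4=S, B5=T, B7=F, B8=T, B9=T
the full pool covers 12 outcomes: B1=T, B1=F, B2=T, B2=F, B3=T, B4=S, B5=T, B5=F, B7=F, B8=T, B8=F, B9=T
size 1 is not enough: best union over all size-1 subsets is 8/12
size 2 is not enough: best union over all size-2 subsets is 11/12
size 3: inputs {1, 2, 4} cover all 12 outcomes, and no lexicographically smaller subset of this size does

Answer: 3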